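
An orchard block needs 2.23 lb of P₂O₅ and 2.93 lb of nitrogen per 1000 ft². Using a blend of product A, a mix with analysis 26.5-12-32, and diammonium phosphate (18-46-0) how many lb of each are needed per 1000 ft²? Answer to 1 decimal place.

Let a = lb of product A, b = lb of diammonium phosphate (per 1000 ft²).
P₂O₅: 0.12·a + 0.46·b = 2.23
N: 0.265·a + 0.18·b = 2.93
From row1: a = (2.23 − 0.46·b) / 0.12.
Into row2: 0.265·(2.23 − 0.46·b)/0.12 + 0.18·b = 2.93 → b = 2.38634, a = 9.43569.

9.4 lb product A, 2.4 lb diammonium phosphate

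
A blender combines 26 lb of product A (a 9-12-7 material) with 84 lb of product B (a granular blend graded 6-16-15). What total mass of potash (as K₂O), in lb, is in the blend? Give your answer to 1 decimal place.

14.4 lb K₂O

K₂O mass = 7%×26 + 15%×84 = 14.42 lb.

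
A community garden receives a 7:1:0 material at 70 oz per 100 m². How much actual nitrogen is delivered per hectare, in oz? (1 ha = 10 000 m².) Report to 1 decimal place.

nitrogen per 100 m² = 70 × 7% = 4.9 oz.
Convert to per hectare: 4.9 × 100 = 490 oz.

490.0 oz N per hectare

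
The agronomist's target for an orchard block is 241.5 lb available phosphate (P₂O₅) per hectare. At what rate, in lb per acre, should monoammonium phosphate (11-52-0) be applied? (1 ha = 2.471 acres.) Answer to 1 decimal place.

Product per hectare = 241.5 / 52% = 464.423 lb.
Convert to per acre: 464.423 × 0.404694 = 187.949 lb.

187.9 lb of product per acre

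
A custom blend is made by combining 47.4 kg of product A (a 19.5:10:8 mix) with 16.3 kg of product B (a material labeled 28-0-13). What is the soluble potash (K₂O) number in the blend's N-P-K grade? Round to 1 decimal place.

9.3% K₂O

Total mass = 47.4 + 16.3 = 63.7 kg.
K₂O mass = 8%×47.4 + 13%×16.3 = 5.911 kg.
% K₂O = 5.911 / 63.7 = 9.27943%.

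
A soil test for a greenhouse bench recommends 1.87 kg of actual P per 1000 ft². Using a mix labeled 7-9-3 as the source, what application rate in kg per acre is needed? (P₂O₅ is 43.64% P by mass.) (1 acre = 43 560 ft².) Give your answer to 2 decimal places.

As P₂O₅: 1.87 / 0.4364 = 4.28506 kg per 1000 ft².
Product per 1000 ft² = 4.28506 / 9% = 47.6118 kg.
Convert to per acre: 47.6118 × 43.56 = 2073.969 kg.

2073.97 kg of product per acre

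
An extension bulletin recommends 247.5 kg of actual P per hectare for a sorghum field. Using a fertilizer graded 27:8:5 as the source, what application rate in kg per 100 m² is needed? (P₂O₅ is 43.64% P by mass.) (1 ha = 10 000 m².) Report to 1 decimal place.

70.9 kg of product per hundred sq m

As P₂O₅: 247.5 / 0.4364 = 567.14 kg per hectare.
Product per hectare = 567.14 / 8% = 7089.25 kg.
Convert to per 100 m²: 7089.25 × 0.01 = 70.8925 kg.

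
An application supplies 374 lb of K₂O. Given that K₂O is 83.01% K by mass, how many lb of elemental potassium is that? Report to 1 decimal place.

310.5 lb K

K = 374 × 0.8301 = 310.457 lb.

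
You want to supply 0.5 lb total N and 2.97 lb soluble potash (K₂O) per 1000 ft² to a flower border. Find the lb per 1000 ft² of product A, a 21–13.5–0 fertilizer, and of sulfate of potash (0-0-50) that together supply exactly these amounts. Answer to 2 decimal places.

2.38 lb product A, 5.94 lb sulfate of potash

Per-1000 ft² balance (a = product A, b = sulfate of potash):
N: 0.21·a + 0·b = 0.5
K₂O: 0·a + 0.5·b = 2.97
Solving simultaneously: a = 2.38095, b = 5.94.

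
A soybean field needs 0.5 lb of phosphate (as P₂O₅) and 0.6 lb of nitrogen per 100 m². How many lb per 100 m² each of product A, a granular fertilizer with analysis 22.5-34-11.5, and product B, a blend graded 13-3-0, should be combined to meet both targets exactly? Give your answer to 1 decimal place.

1.3 lb product A, 2.4 lb product B

With a, b = lb per 100 m² of product A and product B:
P₂O₅: 0.34·a + 0.03·b = 0.5
N: 0.225·a + 0.13·b = 0.6
Solving simultaneously: a = 1.25501, b = 2.44326.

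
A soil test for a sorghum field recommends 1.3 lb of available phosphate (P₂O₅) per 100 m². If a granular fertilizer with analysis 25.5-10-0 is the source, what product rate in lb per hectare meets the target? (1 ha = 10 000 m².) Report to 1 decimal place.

1300.0 lb of product per hectare

Product per 100 m² = 1.3 / 10% = 13 lb.
Convert to per hectare: 13 × 100 = 1300 lb.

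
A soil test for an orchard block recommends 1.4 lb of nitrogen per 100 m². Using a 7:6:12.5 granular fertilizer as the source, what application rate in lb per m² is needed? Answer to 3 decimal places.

0.200 lb of product per sq m

Product per 100 m² = 1.4 / 7% = 20 lb.
Convert to per m²: 20 × 0.01 = 0.2 lb.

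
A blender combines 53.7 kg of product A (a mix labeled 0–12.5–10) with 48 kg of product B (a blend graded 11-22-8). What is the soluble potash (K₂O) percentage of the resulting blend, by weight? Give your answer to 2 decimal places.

Total mass = 53.7 + 48 = 101.7 kg.
K₂O mass = 10%×53.7 + 8%×48 = 9.21 kg.
% K₂O = 9.21 / 101.7 = 9.05605%.

9.06% K₂O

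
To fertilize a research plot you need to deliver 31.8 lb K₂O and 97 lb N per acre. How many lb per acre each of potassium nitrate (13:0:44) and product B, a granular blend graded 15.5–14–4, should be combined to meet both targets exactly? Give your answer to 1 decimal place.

With a, b = lb per acre of potassium nitrate and product B:
K₂O: 0.44·a + 0.04·b = 31.8
N: 0.13·a + 0.155·b = 97
Eliminate a: (row1) − 0.44/0.13·(row2) → -0.484615·b = -296.508, so b = 611.841.
Back-substitute: a = (31.8 − 0.04·611.841) / 0.44 = 16.6508.

16.7 lb potassium nitrate, 611.8 lb product B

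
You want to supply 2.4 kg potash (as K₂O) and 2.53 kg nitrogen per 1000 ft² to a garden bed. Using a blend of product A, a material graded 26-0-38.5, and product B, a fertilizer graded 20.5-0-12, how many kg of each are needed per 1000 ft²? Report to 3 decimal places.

3.948 kg product A, 7.335 kg product B

With a, b = kg per 1000 ft² of product A and product B:
K₂O: 0.385·a + 0.12·b = 2.4
N: 0.26·a + 0.205·b = 2.53
Eliminate a: (row1) − 0.385/0.26·(row2) → -0.183558·b = -1.34635, so b = 7.33473.
Back-substitute: a = (2.4 − 0.12·7.33473) / 0.385 = 3.94762.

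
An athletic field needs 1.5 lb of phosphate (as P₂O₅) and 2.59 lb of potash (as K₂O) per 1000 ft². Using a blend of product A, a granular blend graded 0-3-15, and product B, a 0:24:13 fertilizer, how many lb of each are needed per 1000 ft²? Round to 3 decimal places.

Let a = lb of product A, b = lb of product B (per 1000 ft²).
P₂O₅: 0.03·a + 0.24·b = 1.5
K₂O: 0.15·a + 0.13·b = 2.59
Eliminate a: (row1) − 0.03/0.15·(row2) → 0.214·b = 0.982, so b = 4.58879.
Back-substitute: a = (1.5 − 0.24·4.58879) / 0.03 = 13.2897.

13.290 lb product A, 4.589 lb product B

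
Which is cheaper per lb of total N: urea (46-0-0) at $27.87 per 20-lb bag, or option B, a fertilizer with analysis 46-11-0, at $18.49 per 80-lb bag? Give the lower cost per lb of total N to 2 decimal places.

urea: N per bag = 20 × 46% = 9.2 lb; cost = 27.87 / 9.2 = $3.0293/lb N.
option B: N per bag = 80 × 46% = 36.8 lb; cost = 18.49 / 36.8 = $0.5024/lb N.
option B is cheaper.

$0.50 per lb N (option B)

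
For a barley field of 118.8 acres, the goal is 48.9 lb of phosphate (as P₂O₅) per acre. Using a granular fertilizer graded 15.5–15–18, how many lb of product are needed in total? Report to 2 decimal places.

38728.80 lb

Product per acre = 48.9 / 15% = 326 lb.
Total product = 326 × 118.8 = 38728.8 lb.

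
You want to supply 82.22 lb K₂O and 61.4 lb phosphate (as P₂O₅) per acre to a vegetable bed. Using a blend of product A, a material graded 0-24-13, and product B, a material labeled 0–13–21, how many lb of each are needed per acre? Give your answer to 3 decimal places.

Let a = lb of product A, b = lb of product B (per acre).
K₂O: 0.13·a + 0.21·b = 82.22
P₂O₅: 0.24·a + 0.13·b = 61.4
From row1: a = (82.22 − 0.21·b) / 0.13.
Into row2: 0.24·(82.22 − 0.21·b)/0.13 + 0.13·b = 61.4 → b = 350.7701, a = 65.8328.

65.833 lb product A, 350.770 lb product B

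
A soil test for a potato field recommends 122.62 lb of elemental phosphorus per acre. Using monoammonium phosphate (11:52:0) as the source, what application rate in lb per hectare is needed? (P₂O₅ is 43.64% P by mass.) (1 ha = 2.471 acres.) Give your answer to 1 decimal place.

1335.2 lb of product per hectare

As P₂O₅: 122.62 / 0.4364 = 280.981 lb per acre.
Product per acre = 280.981 / 52% = 540.348 lb.
Convert to per hectare: 540.348 × 2.471 = 1335.199 lb.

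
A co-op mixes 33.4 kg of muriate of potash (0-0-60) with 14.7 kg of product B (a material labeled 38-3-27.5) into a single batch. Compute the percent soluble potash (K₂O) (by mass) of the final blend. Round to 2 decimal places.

50.07% K₂O

Total mass = 33.4 + 14.7 = 48.1 kg.
K₂O mass = 60%×33.4 + 27.5%×14.7 = 24.0825 kg.
% K₂O = 24.0825 / 48.1 = 50.0676%.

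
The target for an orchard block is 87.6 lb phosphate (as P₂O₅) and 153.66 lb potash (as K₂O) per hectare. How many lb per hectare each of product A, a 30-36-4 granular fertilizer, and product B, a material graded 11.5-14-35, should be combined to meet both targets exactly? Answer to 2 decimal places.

Per-hectare balance (a = product A, b = product B):
P₂O₅: 0.36·a + 0.14·b = 87.6
K₂O: 0.04·a + 0.35·b = 153.66
From row1: a = (87.6 − 0.14·b) / 0.36.
Into row2: 0.04·(87.6 − 0.14·b)/0.36 + 0.35·b = 153.66 → b = 430.346, a = 75.9767.

75.98 lb product A, 430.35 lb product B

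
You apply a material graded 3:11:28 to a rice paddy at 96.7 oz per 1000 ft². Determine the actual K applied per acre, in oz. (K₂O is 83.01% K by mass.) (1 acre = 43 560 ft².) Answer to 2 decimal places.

979.05 oz K per acre

K₂O per 1000 ft² = 96.7 × 28% = 27.076 oz.
Elemental K = 27.076 × 0.8301 = 22.4758 oz per 1000 ft².
Convert to per acre: 22.4758 × 43.56 = 979.045 oz.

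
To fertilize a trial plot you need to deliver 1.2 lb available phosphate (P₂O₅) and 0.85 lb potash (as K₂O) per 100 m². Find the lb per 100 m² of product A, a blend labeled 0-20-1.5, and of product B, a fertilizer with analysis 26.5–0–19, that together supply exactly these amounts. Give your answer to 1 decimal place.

6.0 lb product A, 4.0 lb product B

With a, b = lb per 100 m² of product A and product B:
P₂O₅: 0.2·a + 0·b = 1.2
K₂O: 0.015·a + 0.19·b = 0.85
Eliminate b: (row1) − 0/0.19·(row2) → 0.2·a = 1.2, so a = 6.
Then b = (0.85 − 0.015·6) / 0.19 = 4.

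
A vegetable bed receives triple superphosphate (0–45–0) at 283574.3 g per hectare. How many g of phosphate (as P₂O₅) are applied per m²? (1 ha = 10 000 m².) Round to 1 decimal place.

12.8 g P₂O₅ per sq m

P₂O₅ per hectare = 283574.3 × 45% = 127608 g.
Convert to per m²: 127608 × 0.0001 = 12.7608 g.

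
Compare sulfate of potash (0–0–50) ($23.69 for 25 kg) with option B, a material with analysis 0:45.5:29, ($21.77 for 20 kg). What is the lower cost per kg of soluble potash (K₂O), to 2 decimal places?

sulfate of potash: K₂O per bag = 25 × 50% = 12.5 kg; cost = 23.69 / 12.5 = $1.8952/kg K₂O.
option B: K₂O per bag = 20 × 29% = 5.8 kg; cost = 21.77 / 5.8 = $3.7534/kg K₂O.
sulfate of potash is cheaper.

$1.90 per kg K₂O (sulfate of potash)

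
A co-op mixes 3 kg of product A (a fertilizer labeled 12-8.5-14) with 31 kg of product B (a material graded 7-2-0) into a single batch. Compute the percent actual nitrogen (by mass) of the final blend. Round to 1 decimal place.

7.4% N

Total mass = 3 + 31 = 34 kg.
N mass = 12%×3 + 7%×31 = 2.53 kg.
% N = 2.53 / 34 = 7.44118%.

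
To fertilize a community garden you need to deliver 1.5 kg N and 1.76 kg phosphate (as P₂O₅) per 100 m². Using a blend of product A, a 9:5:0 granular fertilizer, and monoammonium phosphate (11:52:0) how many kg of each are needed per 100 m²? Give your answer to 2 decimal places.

14.20 kg product A, 2.02 kg monoammonium phosphate

Per-100 m² balance (a = product A, b = monoammonium phosphate):
N: 0.09·a + 0.11·b = 1.5
P₂O₅: 0.05·a + 0.52·b = 1.76
Eliminate b: (row1) − 0.11/0.52·(row2) → 0.0794231·a = 1.12769, so a = 14.1985.
Then b = (1.76 − 0.05·14.1985) / 0.52 = 2.01937.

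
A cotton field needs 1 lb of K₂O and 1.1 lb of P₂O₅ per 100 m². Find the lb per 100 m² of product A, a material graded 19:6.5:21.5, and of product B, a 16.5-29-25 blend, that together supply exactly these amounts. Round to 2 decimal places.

Let a = lb of product A, b = lb of product B (per 100 m²).
K₂O: 0.215·a + 0.25·b = 1
P₂O₅: 0.065·a + 0.29·b = 1.1
From row1: a = (1 − 0.25·b) / 0.215.
Into row2: 0.065·(1 − 0.25·b)/0.215 + 0.29·b = 1.1 → b = 3.72017, a = 0.32538.

0.33 lb product A, 3.72 lb product B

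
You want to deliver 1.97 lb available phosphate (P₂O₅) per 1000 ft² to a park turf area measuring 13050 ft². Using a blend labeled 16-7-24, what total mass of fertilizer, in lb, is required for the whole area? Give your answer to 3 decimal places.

Product per 1000 ft² = 1.97 / 7% = 28.1429 lb.
Total product = 28.1429 × 13050 / 1000 = 367.2643 lb.

367.264 lb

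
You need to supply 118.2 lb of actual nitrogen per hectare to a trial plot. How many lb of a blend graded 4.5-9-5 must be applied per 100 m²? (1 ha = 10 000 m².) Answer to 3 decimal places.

Product per hectare = 118.2 / 4.5% = 2626.67 lb.
Convert to per 100 m²: 2626.67 × 0.01 = 26.2667 lb.

26.267 lb of product per hundred sq m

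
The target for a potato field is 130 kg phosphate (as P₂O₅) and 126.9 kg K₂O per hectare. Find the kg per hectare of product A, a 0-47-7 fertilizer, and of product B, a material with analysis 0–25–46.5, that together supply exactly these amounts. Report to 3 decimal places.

Let a = kg of product A, b = kg of product B (per hectare).
P₂O₅: 0.47·a + 0.25·b = 130
K₂O: 0.07·a + 0.465·b = 126.9
From row1: a = (130 − 0.25·b) / 0.47.
Into row2: 0.07·(130 − 0.25·b)/0.47 + 0.465·b = 126.9 → b = 251.3952, a = 142.8749.

142.875 kg product A, 251.395 kg product B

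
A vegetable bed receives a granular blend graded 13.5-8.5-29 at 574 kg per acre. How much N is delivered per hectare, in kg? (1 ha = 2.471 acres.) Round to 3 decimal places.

nitrogen per acre = 574 × 13.5% = 77.49 kg.
Convert to per hectare: 77.49 × 2.471 = 191.4778 kg.

191.478 kg N per hectare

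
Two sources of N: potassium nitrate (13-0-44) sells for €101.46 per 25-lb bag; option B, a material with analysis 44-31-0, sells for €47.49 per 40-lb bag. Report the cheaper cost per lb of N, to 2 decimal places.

€2.70 per lb N (option B)

potassium nitrate: N per bag = 25 × 13% = 3.25 lb; cost = 101.46 / 3.25 = €31.2185/lb N.
option B: N per bag = 40 × 44% = 17.6 lb; cost = 47.49 / 17.6 = €2.6983/lb N.
option B is cheaper.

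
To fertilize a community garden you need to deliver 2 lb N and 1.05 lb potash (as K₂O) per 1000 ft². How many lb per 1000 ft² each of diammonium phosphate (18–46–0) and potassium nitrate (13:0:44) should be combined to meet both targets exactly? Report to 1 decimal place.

9.4 lb diammonium phosphate, 2.4 lb potassium nitrate

Let a = lb of diammonium phosphate, b = lb of potassium nitrate (per 1000 ft²).
N: 0.18·a + 0.13·b = 2
K₂O: 0·a + 0.44·b = 1.05
Solving simultaneously: a = 9.38763, b = 2.38636.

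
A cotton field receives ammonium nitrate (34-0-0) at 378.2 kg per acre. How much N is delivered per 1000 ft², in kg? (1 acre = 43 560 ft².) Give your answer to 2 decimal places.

2.95 kg N per thousand sq ft

nitrogen per acre = 378.2 × 34% = 128.588 kg.
Convert to per 1000 ft²: 128.588 × 0.0229568 = 2.95197 kg.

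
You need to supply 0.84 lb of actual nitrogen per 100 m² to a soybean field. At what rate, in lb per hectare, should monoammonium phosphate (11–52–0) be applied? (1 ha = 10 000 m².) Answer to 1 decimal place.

763.6 lb of product per hectare

Product per 100 m² = 0.84 / 11% = 7.63636 lb.
Convert to per hectare: 7.63636 × 100 = 763.636 lb.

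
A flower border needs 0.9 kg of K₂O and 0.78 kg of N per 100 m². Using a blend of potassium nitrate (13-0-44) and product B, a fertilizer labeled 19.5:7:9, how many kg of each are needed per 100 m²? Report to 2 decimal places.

1.42 kg potassium nitrate, 3.05 kg product B

Let a = kg of potassium nitrate, b = kg of product B (per 100 m²).
K₂O: 0.44·a + 0.09·b = 0.9
N: 0.13·a + 0.195·b = 0.78
From row1: a = (0.9 − 0.09·b) / 0.44.
Into row2: 0.13·(0.9 − 0.09·b)/0.44 + 0.195·b = 0.78 → b = 3.05263, a = 1.42105.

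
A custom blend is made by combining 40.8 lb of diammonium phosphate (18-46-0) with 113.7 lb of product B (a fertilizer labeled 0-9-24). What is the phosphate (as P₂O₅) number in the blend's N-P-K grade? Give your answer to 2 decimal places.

18.77% P₂O₅

Total mass = 40.8 + 113.7 = 154.5 lb.
P₂O₅ mass = 46%×40.8 + 9%×113.7 = 29.001 lb.
% P₂O₅ = 29.001 / 154.5 = 18.7709%.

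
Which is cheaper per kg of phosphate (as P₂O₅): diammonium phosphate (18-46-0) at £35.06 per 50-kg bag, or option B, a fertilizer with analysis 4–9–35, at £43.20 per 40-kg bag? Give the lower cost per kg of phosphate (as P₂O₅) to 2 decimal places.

£1.52 per kg P₂O₅ (diammonium phosphate)

diammonium phosphate: P₂O₅ per bag = 50 × 46% = 23 kg; cost = 35.06 / 23 = £1.5243/kg P₂O₅.
option B: P₂O₅ per bag = 40 × 9% = 3.6 kg; cost = 43.20 / 3.6 = £12.0000/kg P₂O₅.
diammonium phosphate is cheaper.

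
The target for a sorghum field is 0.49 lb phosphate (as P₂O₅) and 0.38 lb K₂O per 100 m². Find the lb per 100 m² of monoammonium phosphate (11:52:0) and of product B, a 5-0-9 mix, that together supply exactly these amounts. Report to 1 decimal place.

0.9 lb monoammonium phosphate, 4.2 lb product B

Let a = lb of monoammonium phosphate, b = lb of product B (per 100 m²).
P₂O₅: 0.52·a + 0·b = 0.49
K₂O: 0·a + 0.09·b = 0.38
Solving simultaneously: a = 0.942308, b = 4.22222.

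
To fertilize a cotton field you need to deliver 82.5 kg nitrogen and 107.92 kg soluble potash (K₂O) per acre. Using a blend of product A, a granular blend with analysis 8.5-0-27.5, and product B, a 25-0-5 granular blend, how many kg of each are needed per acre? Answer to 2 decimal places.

With a, b = kg per acre of product A and product B:
N: 0.085·a + 0.25·b = 82.5
K₂O: 0.275·a + 0.05·b = 107.92
Eliminate a: (row1) − 0.085/0.275·(row2) → 0.234545·b = 49.1429, so b = 209.524.
Back-substitute: a = (82.5 − 0.25·209.524) / 0.085 = 354.341.

354.34 kg product A, 209.52 kg product B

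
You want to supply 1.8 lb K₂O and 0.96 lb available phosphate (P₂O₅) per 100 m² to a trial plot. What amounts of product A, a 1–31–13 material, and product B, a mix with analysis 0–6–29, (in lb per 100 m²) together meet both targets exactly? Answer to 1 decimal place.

Let a = lb of product A, b = lb of product B (per 100 m²).
K₂O: 0.13·a + 0.29·b = 1.8
P₂O₅: 0.31·a + 0.06·b = 0.96
From row1: a = (1.8 − 0.29·b) / 0.13.
Into row2: 0.31·(1.8 − 0.29·b)/0.13 + 0.06·b = 0.96 → b = 5.27649, a = 2.07552.

2.1 lb product A, 5.3 lb product B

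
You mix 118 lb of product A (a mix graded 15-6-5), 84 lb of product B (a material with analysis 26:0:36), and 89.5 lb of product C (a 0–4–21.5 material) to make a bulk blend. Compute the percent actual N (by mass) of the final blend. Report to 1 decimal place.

Total mass = 118 + 84 + 89.5 = 291.5 lb.
N mass = 15%×118 + 26%×84 + 0%×89.5 = 39.54 lb.
% N = 39.54 / 291.5 = 13.5643%.

13.6% N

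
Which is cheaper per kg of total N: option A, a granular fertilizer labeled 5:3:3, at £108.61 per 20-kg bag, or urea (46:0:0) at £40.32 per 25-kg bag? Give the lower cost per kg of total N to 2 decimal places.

option A: N per bag = 20 × 5% = 1 kg; cost = 108.61 / 1 = £108.6100/kg N.
urea: N per bag = 25 × 46% = 11.5 kg; cost = 40.32 / 11.5 = £3.5061/kg N.
urea is cheaper.

£3.51 per kg N (urea)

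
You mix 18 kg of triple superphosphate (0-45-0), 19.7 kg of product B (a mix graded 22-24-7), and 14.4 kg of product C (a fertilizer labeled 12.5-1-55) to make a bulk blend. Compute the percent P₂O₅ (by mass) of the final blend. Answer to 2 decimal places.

24.90% P₂O₅

Total mass = 18 + 19.7 + 14.4 = 52.1 kg.
P₂O₅ mass = 45%×18 + 24%×19.7 + 1%×14.4 = 12.972 kg.
% P₂O₅ = 12.972 / 52.1 = 24.8983%.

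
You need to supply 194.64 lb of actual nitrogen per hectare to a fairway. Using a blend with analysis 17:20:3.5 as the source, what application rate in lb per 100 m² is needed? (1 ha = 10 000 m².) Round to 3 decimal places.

11.449 lb of product per hundred sq m

Product per hectare = 194.64 / 17% = 1144.94 lb.
Convert to per 100 m²: 1144.94 × 0.01 = 11.4494 lb.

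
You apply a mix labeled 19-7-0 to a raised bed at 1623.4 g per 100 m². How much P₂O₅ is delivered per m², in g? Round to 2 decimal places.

1.14 g P₂O₅ per sq m

P₂O₅ per 100 m² = 1623.4 × 7% = 113.638 g.
Convert to per m²: 113.638 × 0.01 = 1.13638 g.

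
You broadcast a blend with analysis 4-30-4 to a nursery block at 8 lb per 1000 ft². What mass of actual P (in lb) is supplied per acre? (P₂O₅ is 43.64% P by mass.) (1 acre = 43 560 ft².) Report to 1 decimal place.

45.6 lb P per acre

P₂O₅ per 1000 ft² = 8 × 30% = 2.4 lb.
Elemental P = 2.4 × 0.4364 = 1.04736 lb per 1000 ft².
Convert to per acre: 1.04736 × 43.56 = 45.623 lb.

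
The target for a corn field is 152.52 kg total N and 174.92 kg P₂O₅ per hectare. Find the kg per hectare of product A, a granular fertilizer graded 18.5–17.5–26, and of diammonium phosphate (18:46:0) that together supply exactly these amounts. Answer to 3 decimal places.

With a, b = kg per hectare of product A and diammonium phosphate:
N: 0.185·a + 0.18·b = 152.52
P₂O₅: 0.175·a + 0.46·b = 174.92
Eliminate b: (row1) − 0.18/0.46·(row2) → 0.116522·a = 84.073, so a = 721.5224.
Then b = (174.92 − 0.175·721.5224) / 0.46 = 105.7687.

721.522 kg product A, 105.769 kg diammonium phosphate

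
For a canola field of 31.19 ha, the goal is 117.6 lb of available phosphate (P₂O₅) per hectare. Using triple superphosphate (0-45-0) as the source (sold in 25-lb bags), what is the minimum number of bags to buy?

327 bags

Product per hectare = 117.6 / 45% = 261.333 lb.
Total product = 261.333 × 31.19 = 8150.99 lb.
Bags = ⌈8150.99 / 25⌉ = 327.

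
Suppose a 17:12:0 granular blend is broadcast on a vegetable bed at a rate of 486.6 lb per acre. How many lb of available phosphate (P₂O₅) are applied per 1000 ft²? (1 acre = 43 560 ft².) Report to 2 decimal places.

P₂O₅ per acre = 486.6 × 12% = 58.392 lb.
Convert to per 1000 ft²: 58.392 × 0.0229568 = 1.3405 lb.

1.34 lb P₂O₅ per thousand sq ft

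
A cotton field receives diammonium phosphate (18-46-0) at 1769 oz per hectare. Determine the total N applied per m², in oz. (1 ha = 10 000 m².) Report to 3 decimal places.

0.032 oz N per sq m

nitrogen per hectare = 1769 × 18% = 318.42 oz.
Convert to per m²: 318.42 × 0.0001 = 0.031842 oz.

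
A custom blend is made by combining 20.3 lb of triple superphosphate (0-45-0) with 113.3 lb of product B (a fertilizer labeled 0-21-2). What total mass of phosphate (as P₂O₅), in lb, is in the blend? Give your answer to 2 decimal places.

P₂O₅ mass = 45%×20.3 + 21%×113.3 = 32.928 lb.

32.93 lb P₂O₅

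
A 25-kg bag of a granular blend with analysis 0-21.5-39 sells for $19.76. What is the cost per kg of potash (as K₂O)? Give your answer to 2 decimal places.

K₂O in bag = 25 × 39% = 9.75 kg.
Cost per kg K₂O = $19.76 / 9.75 = $2.0267.

$2.03 per kg K₂O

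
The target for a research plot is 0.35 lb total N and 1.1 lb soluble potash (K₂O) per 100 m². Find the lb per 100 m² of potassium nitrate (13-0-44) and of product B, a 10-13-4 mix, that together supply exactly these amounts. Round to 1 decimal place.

Per-100 m² balance (a = potassium nitrate, b = product B):
N: 0.13·a + 0.1·b = 0.35
K₂O: 0.44·a + 0.04·b = 1.1
Eliminate b: (row1) − 0.1/0.04·(row2) → -0.97·a = -2.4, so a = 2.47423.
Then b = (1.1 − 0.44·2.47423) / 0.04 = 0.283505.

2.5 lb potassium nitrate, 0.3 lb product B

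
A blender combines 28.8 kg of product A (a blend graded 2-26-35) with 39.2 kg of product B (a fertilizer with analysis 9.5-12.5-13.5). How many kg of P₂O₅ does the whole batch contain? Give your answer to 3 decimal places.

12.388 kg P₂O₅

P₂O₅ mass = 26%×28.8 + 12.5%×39.2 = 12.388 kg.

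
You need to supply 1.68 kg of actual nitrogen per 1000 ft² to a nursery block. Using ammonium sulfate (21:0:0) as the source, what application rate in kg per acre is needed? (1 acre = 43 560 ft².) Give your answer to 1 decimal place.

348.5 kg of product per acre

Product per 1000 ft² = 1.68 / 21% = 8 kg.
Convert to per acre: 8 × 43.56 = 348.48 kg.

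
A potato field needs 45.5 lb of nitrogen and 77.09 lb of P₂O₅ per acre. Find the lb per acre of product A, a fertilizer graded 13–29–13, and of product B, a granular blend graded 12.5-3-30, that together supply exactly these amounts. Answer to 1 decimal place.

255.7 lb product A, 98.1 lb product B

Let a = lb of product A, b = lb of product B (per acre).
N: 0.13·a + 0.125·b = 45.5
P₂O₅: 0.29·a + 0.03·b = 77.09
From row1: a = (45.5 − 0.125·b) / 0.13.
Into row2: 0.29·(45.5 − 0.125·b)/0.13 + 0.03·b = 77.09 → b = 98.0927, a = 255.68.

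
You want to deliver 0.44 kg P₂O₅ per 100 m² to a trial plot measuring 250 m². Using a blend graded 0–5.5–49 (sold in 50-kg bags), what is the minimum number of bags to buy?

Product per 100 m² = 0.44 / 5.5% = 8 kg.
Total product = 8 × 250 / 100 = 20 kg.
Bags = ⌈20 / 50⌉ = 1.

1 bags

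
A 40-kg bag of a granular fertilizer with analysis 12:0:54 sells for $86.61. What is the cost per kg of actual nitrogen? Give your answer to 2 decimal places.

N in bag = 40 × 12% = 4.8 kg.
Cost per kg N = $86.61 / 4.8 = $18.0437.

$18.04 per kg N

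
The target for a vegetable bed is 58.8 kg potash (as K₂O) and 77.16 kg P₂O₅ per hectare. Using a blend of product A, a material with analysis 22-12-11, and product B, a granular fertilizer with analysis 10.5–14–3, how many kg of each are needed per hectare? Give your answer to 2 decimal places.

With a, b = kg per hectare of product A and product B:
K₂O: 0.11·a + 0.03·b = 58.8
P₂O₅: 0.12·a + 0.14·b = 77.16
From row1: a = (58.8 − 0.03·b) / 0.11.
Into row2: 0.12·(58.8 − 0.03·b)/0.11 + 0.14·b = 77.16 → b = 121.322, a = 501.458.

501.46 kg product A, 121.32 kg product B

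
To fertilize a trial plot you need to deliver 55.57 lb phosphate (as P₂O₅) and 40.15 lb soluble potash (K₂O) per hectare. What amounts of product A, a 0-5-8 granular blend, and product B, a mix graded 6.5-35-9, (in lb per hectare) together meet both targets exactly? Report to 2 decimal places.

Per-hectare balance (a = product A, b = product B):
P₂O₅: 0.05·a + 0.35·b = 55.57
K₂O: 0.08·a + 0.09·b = 40.15
Eliminate a: (row1) − 0.05/0.08·(row2) → 0.29375·b = 30.4763, so b = 103.749.
Back-substitute: a = (55.57 − 0.35·103.749) / 0.05 = 385.157.

385.16 lb product A, 103.75 lb product B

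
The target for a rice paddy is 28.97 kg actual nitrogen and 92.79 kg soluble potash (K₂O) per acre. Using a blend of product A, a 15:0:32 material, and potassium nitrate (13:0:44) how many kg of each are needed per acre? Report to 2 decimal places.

28.04 kg product A, 190.50 kg potassium nitrate

With a, b = kg per acre of product A and potassium nitrate:
N: 0.15·a + 0.13·b = 28.97
K₂O: 0.32·a + 0.44·b = 92.79
Eliminate b: (row1) − 0.13/0.44·(row2) → 0.0554545·a = 1.55477, so a = 28.0369.
Then b = (92.79 − 0.32·28.0369) / 0.44 = 190.496.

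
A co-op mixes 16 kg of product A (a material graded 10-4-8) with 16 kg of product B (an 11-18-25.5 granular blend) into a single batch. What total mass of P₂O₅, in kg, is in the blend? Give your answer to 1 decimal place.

P₂O₅ mass = 4%×16 + 18%×16 = 3.52 kg.

3.5 kg P₂O₅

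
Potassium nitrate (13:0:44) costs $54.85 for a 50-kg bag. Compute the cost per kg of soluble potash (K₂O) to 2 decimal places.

K₂O in bag = 50 × 44% = 22 kg.
Cost per kg K₂O = $54.85 / 22 = $2.4932.

$2.49 per kg K₂O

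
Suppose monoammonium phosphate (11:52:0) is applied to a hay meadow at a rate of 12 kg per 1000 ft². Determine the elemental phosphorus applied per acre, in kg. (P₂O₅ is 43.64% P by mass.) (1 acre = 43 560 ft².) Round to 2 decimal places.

118.62 kg P per acre

P₂O₅ per 1000 ft² = 12 × 52% = 6.24 kg.
Elemental P = 6.24 × 0.4364 = 2.72314 kg per 1000 ft².
Convert to per acre: 2.72314 × 43.56 = 118.6198 kg.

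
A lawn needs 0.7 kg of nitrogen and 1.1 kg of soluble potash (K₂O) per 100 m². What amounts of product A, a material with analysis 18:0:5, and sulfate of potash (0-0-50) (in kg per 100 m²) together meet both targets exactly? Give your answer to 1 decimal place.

Per-100 m² balance (a = product A, b = sulfate of potash):
N: 0.18·a + 0·b = 0.7
K₂O: 0.05·a + 0.5·b = 1.1
Eliminate b: (row1) − 0/0.5·(row2) → 0.18·a = 0.7, so a = 3.88889.
Then b = (1.1 − 0.05·3.88889) / 0.5 = 1.81111.

3.9 kg product A, 1.8 kg sulfate of potash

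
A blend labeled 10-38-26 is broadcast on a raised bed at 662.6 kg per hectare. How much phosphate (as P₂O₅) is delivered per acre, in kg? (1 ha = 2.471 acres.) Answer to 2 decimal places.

P₂O₅ per hectare = 662.6 × 38% = 251.788 kg.
Convert to per acre: 251.788 × 0.404694 = 101.897 kg.

101.90 kg P₂O₅ per acre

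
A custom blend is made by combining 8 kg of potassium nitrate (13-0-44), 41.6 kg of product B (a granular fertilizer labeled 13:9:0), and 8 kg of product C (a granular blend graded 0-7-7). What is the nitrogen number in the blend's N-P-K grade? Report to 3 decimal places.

11.194% N

Total mass = 8 + 41.6 + 8 = 57.6 kg.
N mass = 13%×8 + 13%×41.6 + 0%×8 = 6.448 kg.
% N = 6.448 / 57.6 = 11.1944%.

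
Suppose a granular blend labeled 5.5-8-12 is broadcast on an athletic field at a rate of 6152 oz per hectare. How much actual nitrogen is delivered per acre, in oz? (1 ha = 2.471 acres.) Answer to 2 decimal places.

136.93 oz N per acre

nitrogen per hectare = 6152 × 5.5% = 338.36 oz.
Convert to per acre: 338.36 × 0.404694 = 136.932 oz.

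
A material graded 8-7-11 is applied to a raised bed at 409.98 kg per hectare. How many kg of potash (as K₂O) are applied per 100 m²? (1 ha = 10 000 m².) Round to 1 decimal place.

0.5 kg K₂O per hundred sq m

K₂O per hectare = 409.98 × 11% = 45.0978 kg.
Convert to per 100 m²: 45.0978 × 0.01 = 0.450978 kg.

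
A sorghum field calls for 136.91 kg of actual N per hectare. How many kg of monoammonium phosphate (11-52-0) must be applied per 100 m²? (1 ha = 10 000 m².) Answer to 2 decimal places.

Product per hectare = 136.91 / 11% = 1244.64 kg.
Convert to per 100 m²: 1244.64 × 0.01 = 12.4464 kg.

12.45 kg of product per hundred sq m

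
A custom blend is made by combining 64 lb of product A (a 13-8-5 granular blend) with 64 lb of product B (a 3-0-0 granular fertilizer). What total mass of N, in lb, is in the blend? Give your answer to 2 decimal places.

N mass = 13%×64 + 3%×64 = 10.24 lb.

10.24 lb N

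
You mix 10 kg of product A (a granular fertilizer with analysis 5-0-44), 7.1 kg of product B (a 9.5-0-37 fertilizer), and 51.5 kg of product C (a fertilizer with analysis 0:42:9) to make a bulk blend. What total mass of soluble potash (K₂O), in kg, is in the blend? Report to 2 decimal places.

K₂O mass = 44%×10 + 37%×7.1 + 9%×51.5 = 11.662 kg.

11.66 kg K₂O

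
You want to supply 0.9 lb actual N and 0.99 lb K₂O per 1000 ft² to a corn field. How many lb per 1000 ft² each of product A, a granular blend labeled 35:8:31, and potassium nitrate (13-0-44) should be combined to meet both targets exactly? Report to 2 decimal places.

Per-1000 ft² balance (a = product A, b = potassium nitrate):
N: 0.35·a + 0.13·b = 0.9
K₂O: 0.31·a + 0.44·b = 0.99
Eliminate a: (row1) − 0.35/0.31·(row2) → -0.366774·b = -0.217742, so b = 0.593668.
Back-substitute: a = (0.9 − 0.13·0.593668) / 0.35 = 2.35092.

2.35 lb product A, 0.59 lb potassium nitrate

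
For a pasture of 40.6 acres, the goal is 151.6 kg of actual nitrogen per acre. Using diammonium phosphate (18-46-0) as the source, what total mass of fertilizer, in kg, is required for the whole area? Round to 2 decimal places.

34194.22 kg

Product per acre = 151.6 / 18% = 842.222 kg.
Total product = 842.222 × 40.6 = 34194.222 kg.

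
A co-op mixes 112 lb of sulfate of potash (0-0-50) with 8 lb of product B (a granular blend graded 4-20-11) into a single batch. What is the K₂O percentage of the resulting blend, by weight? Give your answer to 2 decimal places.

47.40% K₂O

Total mass = 112 + 8 = 120 lb.
K₂O mass = 50%×112 + 11%×8 = 56.88 lb.
% K₂O = 56.88 / 120 = 47.4%.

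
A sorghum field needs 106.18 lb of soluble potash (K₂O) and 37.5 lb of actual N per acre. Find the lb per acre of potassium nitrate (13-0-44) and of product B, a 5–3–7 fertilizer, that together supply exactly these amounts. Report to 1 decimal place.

Per-acre balance (a = potassium nitrate, b = product B):
K₂O: 0.44·a + 0.07·b = 106.18
N: 0.13·a + 0.05·b = 37.5
Eliminate a: (row1) − 0.44/0.13·(row2) → -0.0992308·b = -20.7431, so b = 209.039.
Back-substitute: a = (106.18 − 0.07·209.039) / 0.44 = 208.062.

208.1 lb potassium nitrate, 209.0 lb product B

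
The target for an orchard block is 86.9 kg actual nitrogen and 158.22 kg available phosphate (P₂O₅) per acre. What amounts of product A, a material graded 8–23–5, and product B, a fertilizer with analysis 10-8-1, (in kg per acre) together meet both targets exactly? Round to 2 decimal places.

With a, b = kg per acre of product A and product B:
N: 0.08·a + 0.1·b = 86.9
P₂O₅: 0.23·a + 0.08·b = 158.22
Solving simultaneously: a = 534.337, b = 441.5301.

534.34 kg product A, 441.53 kg product B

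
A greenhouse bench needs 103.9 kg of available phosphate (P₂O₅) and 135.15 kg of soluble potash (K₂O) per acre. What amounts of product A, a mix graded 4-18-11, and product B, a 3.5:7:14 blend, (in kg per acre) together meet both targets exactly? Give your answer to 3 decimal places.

290.600 kg product A, 737.029 kg product B

Per-acre balance (a = product A, b = product B):
P₂O₅: 0.18·a + 0.07·b = 103.9
K₂O: 0.11·a + 0.14·b = 135.15
From row1: a = (103.9 − 0.07·b) / 0.18.
Into row2: 0.11·(103.9 − 0.07·b)/0.18 + 0.14·b = 135.15 → b = 737.0286, a = 290.6.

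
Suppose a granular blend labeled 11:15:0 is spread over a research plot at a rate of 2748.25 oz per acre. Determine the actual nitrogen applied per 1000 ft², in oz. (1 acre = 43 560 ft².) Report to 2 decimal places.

6.94 oz N per thousand sq ft

nitrogen per acre = 2748.25 × 11% = 302.308 oz.
Convert to per 1000 ft²: 302.308 × 0.0229568 = 6.94003 oz.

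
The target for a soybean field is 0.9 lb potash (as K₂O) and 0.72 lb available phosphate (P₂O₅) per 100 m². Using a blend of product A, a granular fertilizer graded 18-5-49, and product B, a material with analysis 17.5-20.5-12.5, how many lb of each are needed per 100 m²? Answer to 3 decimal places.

With a, b = lb per 100 m² of product A and product B:
K₂O: 0.49·a + 0.125·b = 0.9
P₂O₅: 0.05·a + 0.205·b = 0.72
Solving simultaneously: a = 1.00318, b = 3.26752.

1.003 lb product A, 3.268 lb product B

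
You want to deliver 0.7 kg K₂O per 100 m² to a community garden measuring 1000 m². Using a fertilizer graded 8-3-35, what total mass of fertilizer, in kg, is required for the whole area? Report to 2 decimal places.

20.00 kg

Product per 100 m² = 0.7 / 35% = 2 kg.
Total product = 2 × 1000 / 100 = 20 kg.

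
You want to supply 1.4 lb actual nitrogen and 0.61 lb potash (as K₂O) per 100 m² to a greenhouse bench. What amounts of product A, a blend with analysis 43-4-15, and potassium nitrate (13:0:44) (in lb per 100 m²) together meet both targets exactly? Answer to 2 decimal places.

Let a = lb of product A, b = lb of potassium nitrate (per 100 m²).
N: 0.43·a + 0.13·b = 1.4
K₂O: 0.15·a + 0.44·b = 0.61
Solving simultaneously: a = 3.16264, b = 0.308191.

3.16 lb product A, 0.31 lb potassium nitrate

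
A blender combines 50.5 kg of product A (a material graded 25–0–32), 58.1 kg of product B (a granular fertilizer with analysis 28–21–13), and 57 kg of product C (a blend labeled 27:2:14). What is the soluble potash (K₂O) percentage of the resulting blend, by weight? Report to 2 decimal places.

19.14% K₂O

Total mass = 50.5 + 58.1 + 57 = 165.6 kg.
K₂O mass = 32%×50.5 + 13%×58.1 + 14%×57 = 31.693 kg.
% K₂O = 31.693 / 165.6 = 19.1383%.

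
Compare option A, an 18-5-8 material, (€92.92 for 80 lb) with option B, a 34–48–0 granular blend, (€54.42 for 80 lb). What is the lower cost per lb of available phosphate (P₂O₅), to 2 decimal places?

€1.42 per lb P₂O₅ (option B)

option A: P₂O₅ per bag = 80 × 5% = 4 lb; cost = 92.92 / 4 = €23.2300/lb P₂O₅.
option B: P₂O₅ per bag = 80 × 48% = 38.4 lb; cost = 54.42 / 38.4 = €1.4172/lb P₂O₅.
option B is cheaper.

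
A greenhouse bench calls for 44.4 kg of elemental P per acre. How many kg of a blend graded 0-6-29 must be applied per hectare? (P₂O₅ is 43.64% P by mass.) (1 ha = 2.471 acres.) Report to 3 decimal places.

4190.055 kg of product per hectare

As P₂O₅: 44.4 / 0.4364 = 101.742 kg per acre.
Product per acre = 101.742 / 6% = 1695.69 kg.
Convert to per hectare: 1695.69 × 2.471 = 4190.054995 kg.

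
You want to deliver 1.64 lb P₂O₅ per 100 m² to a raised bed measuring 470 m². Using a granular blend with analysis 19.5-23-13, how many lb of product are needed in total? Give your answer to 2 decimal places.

33.51 lb

Product per 100 m² = 1.64 / 23% = 7.13043 lb.
Total product = 7.13043 × 470 / 100 = 33.513 lb.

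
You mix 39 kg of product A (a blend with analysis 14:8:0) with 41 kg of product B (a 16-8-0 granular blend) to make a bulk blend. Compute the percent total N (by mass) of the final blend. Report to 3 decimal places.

15.025% N

Total mass = 39 + 41 = 80 kg.
N mass = 14%×39 + 16%×41 = 12.02 kg.
% N = 12.02 / 80 = 15.025%.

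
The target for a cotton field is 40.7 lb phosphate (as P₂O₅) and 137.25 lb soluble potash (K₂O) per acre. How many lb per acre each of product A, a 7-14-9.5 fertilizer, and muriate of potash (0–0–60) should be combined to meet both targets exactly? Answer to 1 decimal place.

290.7 lb product A, 182.7 lb muriate of potash

With a, b = lb per acre of product A and muriate of potash:
P₂O₅: 0.14·a + 0·b = 40.7
K₂O: 0.095·a + 0.6·b = 137.25
Solving simultaneously: a = 290.714, b = 182.72.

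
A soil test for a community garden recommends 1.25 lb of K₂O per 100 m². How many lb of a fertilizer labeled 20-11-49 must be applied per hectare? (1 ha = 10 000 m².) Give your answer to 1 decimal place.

Product per 100 m² = 1.25 / 49% = 2.55102 lb.
Convert to per hectare: 2.55102 × 100 = 255.102 lb.

255.1 lb of product per hectare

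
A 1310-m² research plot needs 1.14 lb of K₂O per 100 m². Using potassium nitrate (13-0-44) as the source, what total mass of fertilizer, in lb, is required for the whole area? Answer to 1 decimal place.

33.9 lb

Product per 100 m² = 1.14 / 44% = 2.59091 lb.
Total product = 2.59091 × 1310 / 100 = 33.9409 lb.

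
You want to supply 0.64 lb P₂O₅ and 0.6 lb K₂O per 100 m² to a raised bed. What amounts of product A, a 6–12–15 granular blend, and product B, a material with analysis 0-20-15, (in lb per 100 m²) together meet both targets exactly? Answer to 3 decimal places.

Per-100 m² balance (a = product A, b = product B):
P₂O₅: 0.12·a + 0.2·b = 0.64
K₂O: 0.15·a + 0.15·b = 0.6
Solving simultaneously: a = 2, b = 2.

2.000 lb product A, 2.000 lb product B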